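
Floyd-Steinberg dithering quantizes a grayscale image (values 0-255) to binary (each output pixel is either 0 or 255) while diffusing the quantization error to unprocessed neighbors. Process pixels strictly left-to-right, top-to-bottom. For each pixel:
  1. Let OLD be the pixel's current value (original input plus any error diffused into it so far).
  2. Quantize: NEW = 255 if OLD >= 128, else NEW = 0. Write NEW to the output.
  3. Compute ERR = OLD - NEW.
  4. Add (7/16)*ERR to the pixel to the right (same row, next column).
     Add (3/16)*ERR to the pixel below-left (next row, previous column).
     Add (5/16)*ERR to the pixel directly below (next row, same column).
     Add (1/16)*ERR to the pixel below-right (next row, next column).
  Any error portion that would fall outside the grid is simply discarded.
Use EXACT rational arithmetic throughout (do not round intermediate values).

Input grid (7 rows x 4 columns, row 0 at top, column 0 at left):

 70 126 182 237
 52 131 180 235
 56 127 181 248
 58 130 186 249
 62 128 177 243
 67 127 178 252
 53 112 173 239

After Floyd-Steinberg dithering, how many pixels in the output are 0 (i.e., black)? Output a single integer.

Answer: 11

Derivation:
(0,0): OLD=70 → NEW=0, ERR=70
(0,1): OLD=1253/8 → NEW=255, ERR=-787/8
(0,2): OLD=17787/128 → NEW=255, ERR=-14853/128
(0,3): OLD=381405/2048 → NEW=255, ERR=-140835/2048
(1,0): OLD=7095/128 → NEW=0, ERR=7095/128
(1,1): OLD=109697/1024 → NEW=0, ERR=109697/1024
(1,2): OLD=5621781/32768 → NEW=255, ERR=-2734059/32768
(1,3): OLD=89000099/524288 → NEW=255, ERR=-44693341/524288
(2,0): OLD=1530395/16384 → NEW=0, ERR=1530395/16384
(2,1): OLD=99175769/524288 → NEW=255, ERR=-34517671/524288
(2,2): OLD=122509309/1048576 → NEW=0, ERR=122509309/1048576
(2,3): OLD=4483891433/16777216 → NEW=255, ERR=205701353/16777216
(3,0): OLD=627849451/8388608 → NEW=0, ERR=627849451/8388608
(3,1): OLD=22805622773/134217728 → NEW=255, ERR=-11419897867/134217728
(3,2): OLD=393998939915/2147483648 → NEW=255, ERR=-153609390325/2147483648
(3,3): OLD=7862857052109/34359738368 → NEW=255, ERR=-898876231731/34359738368
(4,0): OLD=149112248655/2147483648 → NEW=0, ERR=149112248655/2147483648
(4,1): OLD=2114070855405/17179869184 → NEW=0, ERR=2114070855405/17179869184
(4,2): OLD=108994897258701/549755813888 → NEW=255, ERR=-31192835282739/549755813888
(4,3): OLD=1807866654955691/8796093022208 → NEW=255, ERR=-435137065707349/8796093022208
(5,0): OLD=30723522277663/274877906944 → NEW=0, ERR=30723522277663/274877906944
(5,1): OLD=1830078692379961/8796093022208 → NEW=255, ERR=-412925028283079/8796093022208
(5,2): OLD=607573874609157/4398046511104 → NEW=255, ERR=-513927985722363/4398046511104
(5,3): OLD=25596084572369005/140737488355328 → NEW=255, ERR=-10291974958239635/140737488355328
(6,0): OLD=11136075362409227/140737488355328 → NEW=0, ERR=11136075362409227/140737488355328
(6,1): OLD=263513461183782653/2251799813685248 → NEW=0, ERR=263513461183782653/2251799813685248
(6,2): OLD=6162196863882025051/36028797018963968 → NEW=255, ERR=-3025146375953786789/36028797018963968
(6,3): OLD=99214269163257375613/576460752303423488 → NEW=255, ERR=-47783222674115613827/576460752303423488
Output grid:
  Row 0: .###  (1 black, running=1)
  Row 1: ..##  (2 black, running=3)
  Row 2: .#.#  (2 black, running=5)
  Row 3: .###  (1 black, running=6)
  Row 4: ..##  (2 black, running=8)
  Row 5: .###  (1 black, running=9)
  Row 6: ..##  (2 black, running=11)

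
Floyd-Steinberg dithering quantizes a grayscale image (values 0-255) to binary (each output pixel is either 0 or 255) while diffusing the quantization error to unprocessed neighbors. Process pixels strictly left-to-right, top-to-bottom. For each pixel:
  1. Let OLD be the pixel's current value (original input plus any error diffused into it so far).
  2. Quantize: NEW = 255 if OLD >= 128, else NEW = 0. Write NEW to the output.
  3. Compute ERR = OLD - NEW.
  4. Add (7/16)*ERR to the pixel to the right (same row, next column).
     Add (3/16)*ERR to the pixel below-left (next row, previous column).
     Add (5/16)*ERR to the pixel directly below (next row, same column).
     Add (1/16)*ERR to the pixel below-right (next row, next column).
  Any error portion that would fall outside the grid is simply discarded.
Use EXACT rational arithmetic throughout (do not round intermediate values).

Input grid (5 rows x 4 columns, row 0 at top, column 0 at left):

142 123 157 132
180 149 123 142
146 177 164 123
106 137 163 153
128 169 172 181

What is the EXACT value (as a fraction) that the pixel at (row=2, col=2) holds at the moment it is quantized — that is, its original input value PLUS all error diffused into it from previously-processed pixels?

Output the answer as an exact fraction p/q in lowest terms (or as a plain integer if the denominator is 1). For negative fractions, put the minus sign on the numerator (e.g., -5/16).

Answer: 151724393/2097152

Derivation:
(0,0): OLD=142 → NEW=255, ERR=-113
(0,1): OLD=1177/16 → NEW=0, ERR=1177/16
(0,2): OLD=48431/256 → NEW=255, ERR=-16849/256
(0,3): OLD=422729/4096 → NEW=0, ERR=422729/4096
(1,0): OLD=40571/256 → NEW=255, ERR=-24709/256
(1,1): OLD=226013/2048 → NEW=0, ERR=226013/2048
(1,2): OLD=11446689/65536 → NEW=255, ERR=-5264991/65536
(1,3): OLD=141547831/1048576 → NEW=255, ERR=-125839049/1048576
(2,0): OLD=4473807/32768 → NEW=255, ERR=-3882033/32768
(2,1): OLD=145291093/1048576 → NEW=255, ERR=-122095787/1048576
(2,2): OLD=151724393/2097152 → NEW=0, ERR=151724393/2097152
Target (2,2): original=164, with diffused error = 151724393/2097152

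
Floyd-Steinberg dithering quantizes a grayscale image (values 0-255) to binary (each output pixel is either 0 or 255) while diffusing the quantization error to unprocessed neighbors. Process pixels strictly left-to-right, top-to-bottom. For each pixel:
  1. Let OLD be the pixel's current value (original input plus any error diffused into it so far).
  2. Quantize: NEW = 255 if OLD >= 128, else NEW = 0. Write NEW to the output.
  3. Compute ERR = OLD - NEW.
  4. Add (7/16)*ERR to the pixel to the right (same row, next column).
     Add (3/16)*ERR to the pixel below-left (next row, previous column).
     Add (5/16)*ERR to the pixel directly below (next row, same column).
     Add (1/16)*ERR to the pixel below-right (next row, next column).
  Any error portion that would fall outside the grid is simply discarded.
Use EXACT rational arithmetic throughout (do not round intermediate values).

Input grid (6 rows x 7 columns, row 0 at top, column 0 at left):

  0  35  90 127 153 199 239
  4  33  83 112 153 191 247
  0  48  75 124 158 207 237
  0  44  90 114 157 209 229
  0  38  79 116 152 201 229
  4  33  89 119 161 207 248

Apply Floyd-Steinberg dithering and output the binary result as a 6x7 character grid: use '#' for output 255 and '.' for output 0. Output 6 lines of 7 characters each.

Answer: ...#.##
..#.###
...#.##
..#.###
...#.##
..#.###

Derivation:
(0,0): OLD=0 → NEW=0, ERR=0
(0,1): OLD=35 → NEW=0, ERR=35
(0,2): OLD=1685/16 → NEW=0, ERR=1685/16
(0,3): OLD=44307/256 → NEW=255, ERR=-20973/256
(0,4): OLD=479877/4096 → NEW=0, ERR=479877/4096
(0,5): OLD=16400803/65536 → NEW=255, ERR=-310877/65536
(0,6): OLD=248433525/1048576 → NEW=255, ERR=-18953355/1048576
(1,0): OLD=169/16 → NEW=0, ERR=169/16
(1,1): OLD=8743/128 → NEW=0, ERR=8743/128
(1,2): OLD=543211/4096 → NEW=255, ERR=-501269/4096
(1,3): OLD=1006075/16384 → NEW=0, ERR=1006075/16384
(1,4): OLD=220690669/1048576 → NEW=255, ERR=-46696211/1048576
(1,5): OLD=1459346533/8388608 → NEW=255, ERR=-679748507/8388608
(1,6): OLD=27595612811/134217728 → NEW=255, ERR=-6629907829/134217728
(2,0): OLD=32989/2048 → NEW=0, ERR=32989/2048
(2,1): OLD=3545911/65536 → NEW=0, ERR=3545911/65536
(2,2): OLD=79912373/1048576 → NEW=0, ERR=79912373/1048576
(2,3): OLD=1346645949/8388608 → NEW=255, ERR=-792449091/8388608
(2,4): OLD=6133636913/67108864 → NEW=0, ERR=6133636913/67108864
(2,5): OLD=450153312863/2147483648 → NEW=255, ERR=-97455017377/2147483648
(2,6): OLD=6756664627465/34359738368 → NEW=255, ERR=-2005068656375/34359738368
(3,0): OLD=15915973/1048576 → NEW=0, ERR=15915973/1048576
(3,1): OLD=694954841/8388608 → NEW=0, ERR=694954841/8388608
(3,2): OLD=9108651831/67108864 → NEW=255, ERR=-8004108489/67108864
(3,3): OLD=14548786871/268435456 → NEW=0, ERR=14548786871/268435456
(3,4): OLD=6695360875205/34359738368 → NEW=255, ERR=-2066372408635/34359738368
(3,5): OLD=44881586491159/274877906944 → NEW=255, ERR=-25212279779561/274877906944
(3,6): OLD=737989704106633/4398046511104 → NEW=255, ERR=-383512156224887/4398046511104
(4,0): OLD=2721503443/134217728 → NEW=0, ERR=2721503443/134217728
(4,1): OLD=110263883615/2147483648 → NEW=0, ERR=110263883615/2147483648
(4,2): OLD=2732688482337/34359738368 → NEW=0, ERR=2732688482337/34359738368
(4,3): OLD=40957248306267/274877906944 → NEW=255, ERR=-29136617964453/274877906944
(4,4): OLD=160576483004229/2199023255552 → NEW=0, ERR=160576483004229/2199023255552
(4,5): OLD=12960173822424849/70368744177664 → NEW=255, ERR=-4983855942879471/70368744177664
(4,6): OLD=185808770945246023/1125899906842624 → NEW=255, ERR=-101295705299623097/1125899906842624
(5,0): OLD=685950879757/34359738368 → NEW=0, ERR=685950879757/34359738368
(5,1): OLD=20329739517111/274877906944 → NEW=0, ERR=20329739517111/274877906944
(5,2): OLD=284872889305437/2199023255552 → NEW=255, ERR=-275878040860323/2199023255552
(5,3): OLD=873475392926441/17592186044416 → NEW=0, ERR=873475392926441/17592186044416
(5,4): OLD=209008891256741071/1125899906842624 → NEW=255, ERR=-78095584988128049/1125899906842624
(5,5): OLD=1280965482257406311/9007199254740992 → NEW=255, ERR=-1015870327701546649/9007199254740992
(5,6): OLD=23939712576227933545/144115188075855872 → NEW=255, ERR=-12809660383115313815/144115188075855872
Row 0: ...#.##
Row 1: ..#.###
Row 2: ...#.##
Row 3: ..#.###
Row 4: ...#.##
Row 5: ..#.###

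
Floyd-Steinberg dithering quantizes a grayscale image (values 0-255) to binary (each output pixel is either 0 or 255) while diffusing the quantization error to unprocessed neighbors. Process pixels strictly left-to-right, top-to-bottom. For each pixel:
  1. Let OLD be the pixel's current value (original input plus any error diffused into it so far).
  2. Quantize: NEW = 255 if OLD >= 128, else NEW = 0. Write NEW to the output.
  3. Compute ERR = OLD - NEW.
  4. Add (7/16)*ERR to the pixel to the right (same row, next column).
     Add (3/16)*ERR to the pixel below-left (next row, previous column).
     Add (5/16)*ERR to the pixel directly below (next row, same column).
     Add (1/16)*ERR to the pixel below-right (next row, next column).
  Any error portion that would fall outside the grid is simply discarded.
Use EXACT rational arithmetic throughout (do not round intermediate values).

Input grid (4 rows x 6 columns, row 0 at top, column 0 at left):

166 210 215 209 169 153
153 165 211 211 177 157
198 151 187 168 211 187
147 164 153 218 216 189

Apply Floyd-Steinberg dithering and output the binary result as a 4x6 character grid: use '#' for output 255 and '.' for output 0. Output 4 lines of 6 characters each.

(0,0): OLD=166 → NEW=255, ERR=-89
(0,1): OLD=2737/16 → NEW=255, ERR=-1343/16
(0,2): OLD=45639/256 → NEW=255, ERR=-19641/256
(0,3): OLD=718577/4096 → NEW=255, ERR=-325903/4096
(0,4): OLD=8794263/65536 → NEW=255, ERR=-7917417/65536
(0,5): OLD=105010209/1048576 → NEW=0, ERR=105010209/1048576
(1,0): OLD=28019/256 → NEW=0, ERR=28019/256
(1,1): OLD=341413/2048 → NEW=255, ERR=-180827/2048
(1,2): OLD=8403721/65536 → NEW=255, ERR=-8307959/65536
(1,3): OLD=27060309/262144 → NEW=0, ERR=27060309/262144
(1,4): OLD=3325461983/16777216 → NEW=255, ERR=-952728097/16777216
(1,5): OLD=41849227881/268435456 → NEW=255, ERR=-26601813399/268435456
(2,0): OLD=7066343/32768 → NEW=255, ERR=-1289497/32768
(2,1): OLD=93598685/1048576 → NEW=0, ERR=93598685/1048576
(2,2): OLD=3360033751/16777216 → NEW=255, ERR=-918156329/16777216
(2,3): OLD=21172169695/134217728 → NEW=255, ERR=-13053350945/134217728
(2,4): OLD=595177254685/4294967296 → NEW=255, ERR=-500039405795/4294967296
(2,5): OLD=6978222844315/68719476736 → NEW=0, ERR=6978222844315/68719476736
(3,0): OLD=2540727287/16777216 → NEW=255, ERR=-1737462793/16777216
(3,1): OLD=17967189291/134217728 → NEW=255, ERR=-16258331349/134217728
(3,2): OLD=75425502193/1073741824 → NEW=0, ERR=75425502193/1073741824
(3,3): OLD=13269057601043/68719476736 → NEW=255, ERR=-4254408966637/68719476736
(3,4): OLD=90980924609331/549755813888 → NEW=255, ERR=-49206807932109/549755813888
(3,5): OLD=1533137795503389/8796093022208 → NEW=255, ERR=-709865925159651/8796093022208
Row 0: #####.
Row 1: .##.##
Row 2: #.###.
Row 3: ##.###

Answer: #####.
.##.##
#.###.
##.###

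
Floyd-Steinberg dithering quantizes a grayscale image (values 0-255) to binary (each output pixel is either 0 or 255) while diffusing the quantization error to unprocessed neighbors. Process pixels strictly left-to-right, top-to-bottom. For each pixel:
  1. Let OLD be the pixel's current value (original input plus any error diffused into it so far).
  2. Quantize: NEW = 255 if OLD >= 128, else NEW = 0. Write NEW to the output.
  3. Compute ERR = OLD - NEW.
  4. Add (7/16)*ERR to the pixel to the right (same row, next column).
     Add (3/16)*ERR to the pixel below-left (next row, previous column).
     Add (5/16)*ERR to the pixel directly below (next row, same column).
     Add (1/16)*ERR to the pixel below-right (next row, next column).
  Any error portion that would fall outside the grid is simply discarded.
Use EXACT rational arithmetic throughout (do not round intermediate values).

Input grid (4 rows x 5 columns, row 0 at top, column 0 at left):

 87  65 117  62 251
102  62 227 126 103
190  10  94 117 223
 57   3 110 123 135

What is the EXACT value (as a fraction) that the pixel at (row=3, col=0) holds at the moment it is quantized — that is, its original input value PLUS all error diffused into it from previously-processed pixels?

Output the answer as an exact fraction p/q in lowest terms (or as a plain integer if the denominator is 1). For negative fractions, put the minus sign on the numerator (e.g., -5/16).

(0,0): OLD=87 → NEW=0, ERR=87
(0,1): OLD=1649/16 → NEW=0, ERR=1649/16
(0,2): OLD=41495/256 → NEW=255, ERR=-23785/256
(0,3): OLD=87457/4096 → NEW=0, ERR=87457/4096
(0,4): OLD=17061735/65536 → NEW=255, ERR=350055/65536
(1,0): OLD=38019/256 → NEW=255, ERR=-27261/256
(1,1): OLD=72981/2048 → NEW=0, ERR=72981/2048
(1,2): OLD=14680121/65536 → NEW=255, ERR=-2031559/65536
(1,3): OLD=29964357/262144 → NEW=0, ERR=29964357/262144
(1,4): OLD=654362159/4194304 → NEW=255, ERR=-415185361/4194304
(2,0): OLD=5354423/32768 → NEW=255, ERR=-3001417/32768
(2,1): OLD=-32930611/1048576 → NEW=0, ERR=-32930611/1048576
(2,2): OLD=1580957863/16777216 → NEW=0, ERR=1580957863/16777216
(2,3): OLD=46559944197/268435456 → NEW=255, ERR=-21891097083/268435456
(2,4): OLD=702364213475/4294967296 → NEW=255, ERR=-392852447005/4294967296
(3,0): OLD=377282759/16777216 → NEW=0, ERR=377282759/16777216
Target (3,0): original=57, with diffused error = 377282759/16777216

Answer: 377282759/16777216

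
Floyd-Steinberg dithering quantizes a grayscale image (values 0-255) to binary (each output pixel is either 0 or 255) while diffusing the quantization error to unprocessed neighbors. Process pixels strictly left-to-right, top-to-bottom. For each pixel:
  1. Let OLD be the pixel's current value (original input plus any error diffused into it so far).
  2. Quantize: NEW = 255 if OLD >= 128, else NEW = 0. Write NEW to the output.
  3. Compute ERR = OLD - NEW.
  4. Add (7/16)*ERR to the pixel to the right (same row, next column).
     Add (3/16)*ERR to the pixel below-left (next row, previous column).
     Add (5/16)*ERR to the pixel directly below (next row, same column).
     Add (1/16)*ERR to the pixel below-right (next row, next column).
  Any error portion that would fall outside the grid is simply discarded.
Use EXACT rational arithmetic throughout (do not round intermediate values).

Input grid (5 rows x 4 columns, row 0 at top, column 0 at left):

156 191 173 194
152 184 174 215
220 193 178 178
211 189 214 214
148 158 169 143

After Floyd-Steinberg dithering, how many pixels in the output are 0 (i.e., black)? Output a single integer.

Answer: 5

Derivation:
(0,0): OLD=156 → NEW=255, ERR=-99
(0,1): OLD=2363/16 → NEW=255, ERR=-1717/16
(0,2): OLD=32269/256 → NEW=0, ERR=32269/256
(0,3): OLD=1020507/4096 → NEW=255, ERR=-23973/4096
(1,0): OLD=25841/256 → NEW=0, ERR=25841/256
(1,1): OLD=434327/2048 → NEW=255, ERR=-87913/2048
(1,2): OLD=12242531/65536 → NEW=255, ERR=-4469149/65536
(1,3): OLD=200502821/1048576 → NEW=255, ERR=-66884059/1048576
(2,0): OLD=7978861/32768 → NEW=255, ERR=-376979/32768
(2,1): OLD=176239231/1048576 → NEW=255, ERR=-91147649/1048576
(2,2): OLD=218139419/2097152 → NEW=0, ERR=218139419/2097152
(2,3): OLD=6687811471/33554432 → NEW=255, ERR=-1868568689/33554432
(3,0): OLD=3206232989/16777216 → NEW=255, ERR=-1071957091/16777216
(3,1): OLD=40981122435/268435456 → NEW=255, ERR=-27469918845/268435456
(3,2): OLD=798263350909/4294967296 → NEW=255, ERR=-296953309571/4294967296
(3,3): OLD=11878160423659/68719476736 → NEW=255, ERR=-5645306144021/68719476736
(4,0): OLD=467488835993/4294967296 → NEW=0, ERR=467488835993/4294967296
(4,1): OLD=5383612362315/34359738368 → NEW=255, ERR=-3378120921525/34359738368
(4,2): OLD=90799289770731/1099511627776 → NEW=0, ERR=90799289770731/1099511627776
(4,3): OLD=2623633093974749/17592186044416 → NEW=255, ERR=-1862374347351331/17592186044416
Output grid:
  Row 0: ##.#  (1 black, running=1)
  Row 1: .###  (1 black, running=2)
  Row 2: ##.#  (1 black, running=3)
  Row 3: ####  (0 black, running=3)
  Row 4: .#.#  (2 black, running=5)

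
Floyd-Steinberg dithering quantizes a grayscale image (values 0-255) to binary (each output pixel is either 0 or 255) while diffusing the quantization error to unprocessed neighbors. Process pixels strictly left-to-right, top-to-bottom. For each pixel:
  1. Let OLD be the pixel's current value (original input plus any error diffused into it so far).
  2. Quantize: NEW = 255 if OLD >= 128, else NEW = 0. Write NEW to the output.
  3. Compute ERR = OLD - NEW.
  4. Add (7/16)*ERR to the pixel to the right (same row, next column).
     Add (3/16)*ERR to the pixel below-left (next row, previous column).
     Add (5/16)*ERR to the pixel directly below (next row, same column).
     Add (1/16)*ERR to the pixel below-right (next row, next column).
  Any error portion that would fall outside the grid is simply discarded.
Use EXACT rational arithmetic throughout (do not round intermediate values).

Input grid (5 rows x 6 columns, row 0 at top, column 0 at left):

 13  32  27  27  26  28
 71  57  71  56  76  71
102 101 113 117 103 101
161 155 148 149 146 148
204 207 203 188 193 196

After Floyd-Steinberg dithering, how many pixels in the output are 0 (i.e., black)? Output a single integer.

(0,0): OLD=13 → NEW=0, ERR=13
(0,1): OLD=603/16 → NEW=0, ERR=603/16
(0,2): OLD=11133/256 → NEW=0, ERR=11133/256
(0,3): OLD=188523/4096 → NEW=0, ERR=188523/4096
(0,4): OLD=3023597/65536 → NEW=0, ERR=3023597/65536
(0,5): OLD=50525307/1048576 → NEW=0, ERR=50525307/1048576
(1,0): OLD=21025/256 → NEW=0, ERR=21025/256
(1,1): OLD=232807/2048 → NEW=0, ERR=232807/2048
(1,2): OLD=9522931/65536 → NEW=255, ERR=-7188749/65536
(1,3): OLD=8850423/262144 → NEW=0, ERR=8850423/262144
(1,4): OLD=1964605829/16777216 → NEW=0, ERR=1964605829/16777216
(1,5): OLD=37627223571/268435456 → NEW=255, ERR=-30823817709/268435456
(2,0): OLD=4881757/32768 → NEW=255, ERR=-3474083/32768
(2,1): OLD=78334287/1048576 → NEW=0, ERR=78334287/1048576
(2,2): OLD=2094467757/16777216 → NEW=0, ERR=2094467757/16777216
(2,3): OLD=26476927877/134217728 → NEW=255, ERR=-7748592763/134217728
(2,4): OLD=407661179151/4294967296 → NEW=0, ERR=407661179151/4294967296
(2,5): OLD=7831329079897/68719476736 → NEW=0, ERR=7831329079897/68719476736
(3,0): OLD=2380281357/16777216 → NEW=255, ERR=-1897908723/16777216
(3,1): OLD=19546775177/134217728 → NEW=255, ERR=-14678745463/134217728
(3,2): OLD=142818041195/1073741824 → NEW=255, ERR=-130986123925/1073741824
(3,3): OLD=7090983004929/68719476736 → NEW=0, ERR=7090983004929/68719476736
(3,4): OLD=131152590383457/549755813888 → NEW=255, ERR=-9035142157983/549755813888
(3,5): OLD=1604009566308111/8796093022208 → NEW=255, ERR=-638994154354929/8796093022208
(4,0): OLD=318134078883/2147483648 → NEW=255, ERR=-229474251357/2147483648
(4,1): OLD=3302997385543/34359738368 → NEW=0, ERR=3302997385543/34359738368
(4,2): OLD=241284695517861/1099511627776 → NEW=255, ERR=-39090769565019/1099511627776
(4,3): OLD=3412633585942297/17592186044416 → NEW=255, ERR=-1073373855383783/17592186044416
(4,4): OLD=43346757495325097/281474976710656 → NEW=255, ERR=-28429361565892183/281474976710656
(4,5): OLD=576834938521695999/4503599627370496 → NEW=255, ERR=-571582966457780481/4503599627370496
Output grid:
  Row 0: ......  (6 black, running=6)
  Row 1: ..#..#  (4 black, running=10)
  Row 2: #..#..  (4 black, running=14)
  Row 3: ###.##  (1 black, running=15)
  Row 4: #.####  (1 black, running=16)

Answer: 16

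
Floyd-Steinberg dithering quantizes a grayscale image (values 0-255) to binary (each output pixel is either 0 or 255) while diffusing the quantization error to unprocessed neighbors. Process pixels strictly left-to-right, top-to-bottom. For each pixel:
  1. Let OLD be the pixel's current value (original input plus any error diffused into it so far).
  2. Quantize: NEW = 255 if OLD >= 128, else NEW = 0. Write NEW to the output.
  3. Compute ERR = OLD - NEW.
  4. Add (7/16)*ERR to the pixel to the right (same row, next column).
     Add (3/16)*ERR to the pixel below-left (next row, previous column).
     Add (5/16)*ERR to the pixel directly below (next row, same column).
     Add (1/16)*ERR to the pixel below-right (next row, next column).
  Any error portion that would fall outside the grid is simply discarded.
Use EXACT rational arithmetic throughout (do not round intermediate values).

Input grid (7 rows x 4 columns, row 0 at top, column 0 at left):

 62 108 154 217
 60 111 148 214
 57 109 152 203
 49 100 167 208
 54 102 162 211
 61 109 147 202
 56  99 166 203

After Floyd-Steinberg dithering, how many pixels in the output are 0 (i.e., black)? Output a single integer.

Answer: 14

Derivation:
(0,0): OLD=62 → NEW=0, ERR=62
(0,1): OLD=1081/8 → NEW=255, ERR=-959/8
(0,2): OLD=12999/128 → NEW=0, ERR=12999/128
(0,3): OLD=535409/2048 → NEW=255, ERR=13169/2048
(1,0): OLD=7283/128 → NEW=0, ERR=7283/128
(1,1): OLD=124261/1024 → NEW=0, ERR=124261/1024
(1,2): OLD=7423241/32768 → NEW=255, ERR=-932599/32768
(1,3): OLD=110050703/524288 → NEW=255, ERR=-23642737/524288
(2,0): OLD=1597991/16384 → NEW=0, ERR=1597991/16384
(2,1): OLD=98467677/524288 → NEW=255, ERR=-35225763/524288
(2,2): OLD=118321697/1048576 → NEW=0, ERR=118321697/1048576
(2,3): OLD=3967756189/16777216 → NEW=255, ERR=-310433891/16777216
(3,0): OLD=561043063/8388608 → NEW=0, ERR=561043063/8388608
(3,1): OLD=18188905321/134217728 → NEW=255, ERR=-16036615319/134217728
(3,2): OLD=305631139351/2147483648 → NEW=255, ERR=-241977190889/2147483648
(3,3): OLD=5496630389537/34359738368 → NEW=255, ERR=-3265102894303/34359738368
(4,0): OLD=112737716075/2147483648 → NEW=0, ERR=112737716075/2147483648
(4,1): OLD=1214311776001/17179869184 → NEW=0, ERR=1214311776001/17179869184
(4,2): OLD=72801949238177/549755813888 → NEW=255, ERR=-67385783303263/549755813888
(4,3): OLD=1061120752151223/8796093022208 → NEW=0, ERR=1061120752151223/8796093022208
(5,0): OLD=24919996294587/274877906944 → NEW=0, ERR=24919996294587/274877906944
(5,1): OLD=1328647477110461/8796093022208 → NEW=255, ERR=-914356243552579/8796093022208
(5,2): OLD=396942009527197/4398046511104 → NEW=0, ERR=396942009527197/4398046511104
(5,3): OLD=38213592009060921/140737488355328 → NEW=255, ERR=2325532478452281/140737488355328
(6,0): OLD=9125430024374551/140737488355328 → NEW=0, ERR=9125430024374551/140737488355328
(6,1): OLD=264523163258694545/2251799813685248 → NEW=0, ERR=264523163258694545/2251799813685248
(6,2): OLD=8726164352964754087/36028797018963968 → NEW=255, ERR=-461178886871057753/36028797018963968
(6,3): OLD=120021711023963281297/576460752303423488 → NEW=255, ERR=-26975780813409708143/576460752303423488
Output grid:
  Row 0: .#.#  (2 black, running=2)
  Row 1: ..##  (2 black, running=4)
  Row 2: .#.#  (2 black, running=6)
  Row 3: .###  (1 black, running=7)
  Row 4: ..#.  (3 black, running=10)
  Row 5: .#.#  (2 black, running=12)
  Row 6: ..##  (2 black, running=14)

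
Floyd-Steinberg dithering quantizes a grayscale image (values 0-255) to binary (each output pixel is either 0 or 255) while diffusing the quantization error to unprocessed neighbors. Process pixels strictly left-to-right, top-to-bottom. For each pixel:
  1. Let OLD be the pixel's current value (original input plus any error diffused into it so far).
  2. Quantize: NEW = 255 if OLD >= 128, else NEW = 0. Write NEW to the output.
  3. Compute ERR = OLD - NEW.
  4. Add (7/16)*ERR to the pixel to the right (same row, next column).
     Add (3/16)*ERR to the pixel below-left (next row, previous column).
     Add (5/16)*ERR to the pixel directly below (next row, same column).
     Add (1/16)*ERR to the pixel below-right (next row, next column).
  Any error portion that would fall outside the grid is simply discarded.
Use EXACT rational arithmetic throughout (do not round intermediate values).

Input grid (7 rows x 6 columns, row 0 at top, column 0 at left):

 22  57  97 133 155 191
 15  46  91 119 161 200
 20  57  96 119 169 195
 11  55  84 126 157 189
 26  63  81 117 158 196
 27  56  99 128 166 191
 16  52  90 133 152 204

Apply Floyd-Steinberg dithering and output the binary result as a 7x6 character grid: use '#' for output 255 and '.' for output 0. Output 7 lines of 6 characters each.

Answer: ...#.#
..#.##
..#.##
...#.#
.#.#.#
...###
..#..#

Derivation:
(0,0): OLD=22 → NEW=0, ERR=22
(0,1): OLD=533/8 → NEW=0, ERR=533/8
(0,2): OLD=16147/128 → NEW=0, ERR=16147/128
(0,3): OLD=385413/2048 → NEW=255, ERR=-136827/2048
(0,4): OLD=4121251/32768 → NEW=0, ERR=4121251/32768
(0,5): OLD=128987765/524288 → NEW=255, ERR=-4705675/524288
(1,0): OLD=4399/128 → NEW=0, ERR=4399/128
(1,1): OLD=109449/1024 → NEW=0, ERR=109449/1024
(1,2): OLD=5531901/32768 → NEW=255, ERR=-2823939/32768
(1,3): OLD=12043481/131072 → NEW=0, ERR=12043481/131072
(1,4): OLD=1968338699/8388608 → NEW=255, ERR=-170756341/8388608
(1,5): OLD=26326837469/134217728 → NEW=255, ERR=-7898683171/134217728
(2,0): OLD=831987/16384 → NEW=0, ERR=831987/16384
(2,1): OLD=51698401/524288 → NEW=0, ERR=51698401/524288
(2,2): OLD=1141839715/8388608 → NEW=255, ERR=-997255325/8388608
(2,3): OLD=5804919435/67108864 → NEW=0, ERR=5804919435/67108864
(2,4): OLD=419169576353/2147483648 → NEW=255, ERR=-128438753887/2147483648
(2,5): OLD=5125469427575/34359738368 → NEW=255, ERR=-3636263856265/34359738368
(3,0): OLD=380487811/8388608 → NEW=0, ERR=380487811/8388608
(3,1): OLD=5807736583/67108864 → NEW=0, ERR=5807736583/67108864
(3,2): OLD=57495204965/536870912 → NEW=0, ERR=57495204965/536870912
(3,3): OLD=6227366258127/34359738368 → NEW=255, ERR=-2534367025713/34359738368
(3,4): OLD=25179660235695/274877906944 → NEW=0, ERR=25179660235695/274877906944
(3,5): OLD=845597697500385/4398046511104 → NEW=255, ERR=-275904162831135/4398046511104
(4,0): OLD=60560009613/1073741824 → NEW=0, ERR=60560009613/1073741824
(4,1): OLD=2364544422121/17179869184 → NEW=255, ERR=-2016322219799/17179869184
(4,2): OLD=30070635489899/549755813888 → NEW=0, ERR=30070635489899/549755813888
(4,3): OLD=1246841021268919/8796093022208 → NEW=255, ERR=-996162699394121/8796093022208
(4,4): OLD=16987906966524839/140737488355328 → NEW=0, ERR=16987906966524839/140737488355328
(4,5): OLD=529015432235676721/2251799813685248 → NEW=255, ERR=-45193520254061519/2251799813685248
(5,0): OLD=6217537597131/274877906944 → NEW=0, ERR=6217537597131/274877906944
(5,1): OLD=378233811827195/8796093022208 → NEW=0, ERR=378233811827195/8796093022208
(5,2): OLD=7482726897220153/70368744177664 → NEW=0, ERR=7482726897220153/70368744177664
(5,3): OLD=371957340346252867/2251799813685248 → NEW=255, ERR=-202251612143485373/2251799813685248
(5,4): OLD=691681670707316083/4503599627370496 → NEW=255, ERR=-456736234272160397/4503599627370496
(5,5): OLD=10657524641727292655/72057594037927936 → NEW=255, ERR=-7717161837944331025/72057594037927936
(6,0): OLD=4381307264707793/140737488355328 → NEW=0, ERR=4381307264707793/140737488355328
(6,1): OLD=226101186743815037/2251799813685248 → NEW=0, ERR=226101186743815037/2251799813685248
(6,2): OLD=1378152340466498165/9007199254740992 → NEW=255, ERR=-918683469492454795/9007199254740992
(6,3): OLD=6908875121983157153/144115188075855872 → NEW=0, ERR=6908875121983157153/144115188075855872
(6,4): OLD=266525391565968867233/2305843009213693952 → NEW=0, ERR=266525391565968867233/2305843009213693952
(6,5): OLD=7923354477016840042695/36893488147419103232 → NEW=255, ERR=-1484485000575031281465/36893488147419103232
Row 0: ...#.#
Row 1: ..#.##
Row 2: ..#.##
Row 3: ...#.#
Row 4: .#.#.#
Row 5: ...###
Row 6: ..#..#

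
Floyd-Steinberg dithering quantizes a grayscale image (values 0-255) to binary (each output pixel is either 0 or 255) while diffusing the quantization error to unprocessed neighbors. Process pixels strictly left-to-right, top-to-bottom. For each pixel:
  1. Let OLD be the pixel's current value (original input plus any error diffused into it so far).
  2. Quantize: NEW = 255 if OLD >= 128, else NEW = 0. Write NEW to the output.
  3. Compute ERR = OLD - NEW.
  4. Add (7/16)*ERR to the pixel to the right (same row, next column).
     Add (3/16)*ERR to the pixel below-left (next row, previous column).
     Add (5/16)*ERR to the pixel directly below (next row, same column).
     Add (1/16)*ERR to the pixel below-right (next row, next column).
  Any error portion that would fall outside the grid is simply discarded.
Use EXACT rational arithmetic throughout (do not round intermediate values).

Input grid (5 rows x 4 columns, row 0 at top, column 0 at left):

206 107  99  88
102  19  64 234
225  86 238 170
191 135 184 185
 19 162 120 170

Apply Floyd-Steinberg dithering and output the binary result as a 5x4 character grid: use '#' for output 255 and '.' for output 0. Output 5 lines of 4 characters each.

(0,0): OLD=206 → NEW=255, ERR=-49
(0,1): OLD=1369/16 → NEW=0, ERR=1369/16
(0,2): OLD=34927/256 → NEW=255, ERR=-30353/256
(0,3): OLD=147977/4096 → NEW=0, ERR=147977/4096
(1,0): OLD=26299/256 → NEW=0, ERR=26299/256
(1,1): OLD=133917/2048 → NEW=0, ERR=133917/2048
(1,2): OLD=4435297/65536 → NEW=0, ERR=4435297/65536
(1,3): OLD=280481655/1048576 → NEW=255, ERR=13094775/1048576
(2,0): OLD=8826511/32768 → NEW=255, ERR=470671/32768
(2,1): OLD=138232085/1048576 → NEW=255, ERR=-129154795/1048576
(2,2): OLD=443945929/2097152 → NEW=255, ERR=-90827831/2097152
(2,3): OLD=5341335877/33554432 → NEW=255, ERR=-3215044283/33554432
(3,0): OLD=2892291231/16777216 → NEW=255, ERR=-1385898849/16777216
(3,1): OLD=14266226625/268435456 → NEW=0, ERR=14266226625/268435456
(3,2): OLD=721783066687/4294967296 → NEW=255, ERR=-373433593793/4294967296
(3,3): OLD=7855424300601/68719476736 → NEW=0, ERR=7855424300601/68719476736
(4,0): OLD=13531150579/4294967296 → NEW=0, ERR=13531150579/4294967296
(4,1): OLD=5446740264281/34359738368 → NEW=255, ERR=-3314993019559/34359738368
(4,2): OLD=82875232473657/1099511627776 → NEW=0, ERR=82875232473657/1099511627776
(4,3): OLD=4103633198903391/17592186044416 → NEW=255, ERR=-382374242422689/17592186044416
Row 0: #.#.
Row 1: ...#
Row 2: ####
Row 3: #.#.
Row 4: .#.#

Answer: #.#.
...#
####
#.#.
.#.#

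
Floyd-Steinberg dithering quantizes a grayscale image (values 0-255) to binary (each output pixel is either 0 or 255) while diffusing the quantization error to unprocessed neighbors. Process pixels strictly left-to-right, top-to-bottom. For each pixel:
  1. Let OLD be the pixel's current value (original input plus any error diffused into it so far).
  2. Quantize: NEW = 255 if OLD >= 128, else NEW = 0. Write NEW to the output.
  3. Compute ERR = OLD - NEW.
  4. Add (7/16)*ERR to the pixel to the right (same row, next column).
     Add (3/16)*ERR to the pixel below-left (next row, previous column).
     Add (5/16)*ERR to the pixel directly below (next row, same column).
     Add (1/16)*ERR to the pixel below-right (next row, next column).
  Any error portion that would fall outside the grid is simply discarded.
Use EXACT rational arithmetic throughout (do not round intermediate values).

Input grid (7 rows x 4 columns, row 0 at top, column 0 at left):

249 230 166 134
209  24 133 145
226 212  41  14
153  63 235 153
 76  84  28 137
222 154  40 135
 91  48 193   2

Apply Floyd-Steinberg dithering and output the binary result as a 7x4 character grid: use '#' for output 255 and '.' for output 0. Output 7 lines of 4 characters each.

(0,0): OLD=249 → NEW=255, ERR=-6
(0,1): OLD=1819/8 → NEW=255, ERR=-221/8
(0,2): OLD=19701/128 → NEW=255, ERR=-12939/128
(0,3): OLD=183859/2048 → NEW=0, ERR=183859/2048
(1,0): OLD=25849/128 → NEW=255, ERR=-6791/128
(1,1): OLD=-27825/1024 → NEW=0, ERR=-27825/1024
(1,2): OLD=3428475/32768 → NEW=0, ERR=3428475/32768
(1,3): OLD=111417421/524288 → NEW=255, ERR=-22276019/524288
(2,0): OLD=3347669/16384 → NEW=255, ERR=-830251/16384
(2,1): OLD=103620471/524288 → NEW=255, ERR=-30072969/524288
(2,2): OLD=40828211/1048576 → NEW=0, ERR=40828211/1048576
(2,3): OLD=407629511/16777216 → NEW=0, ERR=407629511/16777216
(3,0): OLD=1060397957/8388608 → NEW=0, ERR=1060397957/8388608
(3,1): OLD=14027453595/134217728 → NEW=0, ERR=14027453595/134217728
(3,2): OLD=631065315685/2147483648 → NEW=255, ERR=83456985445/2147483648
(3,3): OLD=6185737931587/34359738368 → NEW=255, ERR=-2575995352253/34359738368
(4,0): OLD=290122954593/2147483648 → NEW=255, ERR=-257485375647/2147483648
(4,1): OLD=1363924757155/17179869184 → NEW=0, ERR=1363924757155/17179869184
(4,2): OLD=37027710288195/549755813888 → NEW=0, ERR=37027710288195/549755813888
(4,3): OLD=1279544076153541/8796093022208 → NEW=255, ERR=-963459644509499/8796093022208
(5,0): OLD=54815254587153/274877906944 → NEW=255, ERR=-15278611683567/274877906944
(5,1): OLD=1404092597693847/8796093022208 → NEW=255, ERR=-838911122969193/8796093022208
(5,2): OLD=16477782456851/4398046511104 → NEW=0, ERR=16477782456851/4398046511104
(5,3): OLD=15005395024428819/140737488355328 → NEW=0, ERR=15005395024428819/140737488355328
(6,0): OLD=7845800202056549/140737488355328 → NEW=0, ERR=7845800202056549/140737488355328
(6,1): OLD=89653320567623699/2251799813685248 → NEW=0, ERR=89653320567623699/2251799813685248
(6,2): OLD=8128811905415420181/36028797018963968 → NEW=255, ERR=-1058531334420391659/36028797018963968
(6,3): OLD=13085093788819517075/576460752303423488 → NEW=0, ERR=13085093788819517075/576460752303423488
Row 0: ###.
Row 1: #..#
Row 2: ##..
Row 3: ..##
Row 4: #..#
Row 5: ##..
Row 6: ..#.

Answer: ###.
#..#
##..
..##
#..#
##..
..#.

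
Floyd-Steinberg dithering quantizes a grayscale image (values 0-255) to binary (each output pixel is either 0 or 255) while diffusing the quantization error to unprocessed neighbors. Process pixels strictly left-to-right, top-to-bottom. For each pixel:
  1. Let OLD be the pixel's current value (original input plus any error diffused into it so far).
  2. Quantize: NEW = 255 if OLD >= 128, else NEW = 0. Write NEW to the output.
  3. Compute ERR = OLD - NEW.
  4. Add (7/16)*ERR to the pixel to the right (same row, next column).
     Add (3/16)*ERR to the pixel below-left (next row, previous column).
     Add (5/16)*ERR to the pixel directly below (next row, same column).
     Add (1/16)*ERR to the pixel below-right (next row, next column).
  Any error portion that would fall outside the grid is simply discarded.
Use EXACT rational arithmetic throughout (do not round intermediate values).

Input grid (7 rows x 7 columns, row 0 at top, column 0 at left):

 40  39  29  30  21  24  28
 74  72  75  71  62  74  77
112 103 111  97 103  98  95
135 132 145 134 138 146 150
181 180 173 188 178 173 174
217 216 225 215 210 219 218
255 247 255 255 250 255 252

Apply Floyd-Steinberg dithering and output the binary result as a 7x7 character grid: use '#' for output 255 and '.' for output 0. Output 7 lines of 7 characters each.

Answer: .......
.#..#..
.#.#.#.
#.#.#.#
##.###.
#######
#######

Derivation:
(0,0): OLD=40 → NEW=0, ERR=40
(0,1): OLD=113/2 → NEW=0, ERR=113/2
(0,2): OLD=1719/32 → NEW=0, ERR=1719/32
(0,3): OLD=27393/512 → NEW=0, ERR=27393/512
(0,4): OLD=363783/8192 → NEW=0, ERR=363783/8192
(0,5): OLD=5692209/131072 → NEW=0, ERR=5692209/131072
(0,6): OLD=98565719/2097152 → NEW=0, ERR=98565719/2097152
(1,0): OLD=3107/32 → NEW=0, ERR=3107/32
(1,1): OLD=37045/256 → NEW=255, ERR=-28235/256
(1,2): OLD=467737/8192 → NEW=0, ERR=467737/8192
(1,3): OLD=4075781/32768 → NEW=0, ERR=4075781/32768
(1,4): OLD=297337167/2097152 → NEW=255, ERR=-237436593/2097152
(1,5): OLD=832587071/16777216 → NEW=0, ERR=832587071/16777216
(1,6): OLD=31168871121/268435456 → NEW=0, ERR=31168871121/268435456
(2,0): OLD=498327/4096 → NEW=0, ERR=498327/4096
(2,1): OLD=18157997/131072 → NEW=255, ERR=-15265363/131072
(2,2): OLD=197798343/2097152 → NEW=0, ERR=197798343/2097152
(2,3): OLD=2675524559/16777216 → NEW=255, ERR=-1602665521/16777216
(2,4): OLD=5758645343/134217728 → NEW=0, ERR=5758645343/134217728
(2,5): OLD=631249524949/4294967296 → NEW=255, ERR=-463967135531/4294967296
(2,6): OLD=5987232321059/68719476736 → NEW=0, ERR=5987232321059/68719476736
(3,0): OLD=317051751/2097152 → NEW=255, ERR=-217722009/2097152
(3,1): OLD=1266220187/16777216 → NEW=0, ERR=1266220187/16777216
(3,2): OLD=24468326561/134217728 → NEW=255, ERR=-9757194079/134217728
(3,3): OLD=46322714855/536870912 → NEW=0, ERR=46322714855/536870912
(3,4): OLD=11196559296359/68719476736 → NEW=255, ERR=-6326907271321/68719476736
(3,5): OLD=50016549646181/549755813888 → NEW=0, ERR=50016549646181/549755813888
(3,6): OLD=1849631300348859/8796093022208 → NEW=255, ERR=-393372420314181/8796093022208
(4,0): OLD=43676597737/268435456 → NEW=255, ERR=-24774443543/268435456
(4,1): OLD=614559041813/4294967296 → NEW=255, ERR=-480657618667/4294967296
(4,2): OLD=8398612616411/68719476736 → NEW=0, ERR=8398612616411/68719476736
(4,3): OLD=135584303330777/549755813888 → NEW=255, ERR=-4603429210663/549755813888
(4,4): OLD=738944185787803/4398046511104 → NEW=255, ERR=-382557674543717/4398046511104
(4,5): OLD=21003140621882555/140737488355328 → NEW=255, ERR=-14884918908726085/140737488355328
(4,6): OLD=268953178304438413/2251799813685248 → NEW=0, ERR=268953178304438413/2251799813685248
(5,0): OLD=11488198112271/68719476736 → NEW=255, ERR=-6035268455409/68719476736
(5,1): OLD=87824301610309/549755813888 → NEW=255, ERR=-52363430931131/549755813888
(5,2): OLD=936593477656979/4398046511104 → NEW=255, ERR=-184908382674541/4398046511104
(5,3): OLD=6520311167434303/35184372088832 → NEW=255, ERR=-2451703715217857/35184372088832
(5,4): OLD=297187794316699381/2251799813685248 → NEW=255, ERR=-277021158173038859/2251799813685248
(5,5): OLD=2685677466395341157/18014398509481984 → NEW=255, ERR=-1907994153522564763/18014398509481984
(5,6): OLD=58331120438275804491/288230376151711744 → NEW=255, ERR=-15167625480410690229/288230376151711744
(6,0): OLD=1844502689653287/8796093022208 → NEW=255, ERR=-398501031009753/8796093022208
(6,1): OLD=25901613273867667/140737488355328 → NEW=255, ERR=-9986446256740973/140737488355328
(6,2): OLD=431893004563641049/2251799813685248 → NEW=255, ERR=-142315947926097191/2251799813685248
(6,3): OLD=3240424924517467847/18014398509481984 → NEW=255, ERR=-1353246695400438073/18014398509481984
(6,4): OLD=5565595760055509757/36028797018963968 → NEW=255, ERR=-3621747479780302083/36028797018963968
(6,5): OLD=739560958862100773193/4611686018427387904 → NEW=255, ERR=-436418975836883142327/4611686018427387904
(6,6): OLD=13837528653706414234991/73786976294838206464 → NEW=255, ERR=-4978150301477328413329/73786976294838206464
Row 0: .......
Row 1: .#..#..
Row 2: .#.#.#.
Row 3: #.#.#.#
Row 4: ##.###.
Row 5: #######
Row 6: #######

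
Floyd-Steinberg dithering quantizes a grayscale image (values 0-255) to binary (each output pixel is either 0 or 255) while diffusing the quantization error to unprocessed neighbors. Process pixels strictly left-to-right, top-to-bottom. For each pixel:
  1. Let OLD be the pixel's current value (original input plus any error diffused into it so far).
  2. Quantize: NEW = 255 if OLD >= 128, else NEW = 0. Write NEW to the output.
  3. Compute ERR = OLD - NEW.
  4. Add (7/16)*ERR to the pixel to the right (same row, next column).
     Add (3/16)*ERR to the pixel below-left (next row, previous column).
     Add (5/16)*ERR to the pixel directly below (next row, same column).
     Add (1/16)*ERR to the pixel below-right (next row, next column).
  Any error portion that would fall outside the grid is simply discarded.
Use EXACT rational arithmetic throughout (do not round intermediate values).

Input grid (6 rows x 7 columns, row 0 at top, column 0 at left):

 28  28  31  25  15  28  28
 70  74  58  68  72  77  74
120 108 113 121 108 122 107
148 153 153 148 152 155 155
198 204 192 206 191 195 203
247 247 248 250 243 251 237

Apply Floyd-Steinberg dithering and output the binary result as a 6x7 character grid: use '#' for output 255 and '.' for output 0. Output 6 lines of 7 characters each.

(0,0): OLD=28 → NEW=0, ERR=28
(0,1): OLD=161/4 → NEW=0, ERR=161/4
(0,2): OLD=3111/64 → NEW=0, ERR=3111/64
(0,3): OLD=47377/1024 → NEW=0, ERR=47377/1024
(0,4): OLD=577399/16384 → NEW=0, ERR=577399/16384
(0,5): OLD=11381825/262144 → NEW=0, ERR=11381825/262144
(0,6): OLD=197113287/4194304 → NEW=0, ERR=197113287/4194304
(1,0): OLD=5523/64 → NEW=0, ERR=5523/64
(1,1): OLD=69221/512 → NEW=255, ERR=-61339/512
(1,2): OLD=523753/16384 → NEW=0, ERR=523753/16384
(1,3): OLD=6952709/65536 → NEW=0, ERR=6952709/65536
(1,4): OLD=589131647/4194304 → NEW=255, ERR=-480415873/4194304
(1,5): OLD=1727085711/33554432 → NEW=0, ERR=1727085711/33554432
(1,6): OLD=61159452545/536870912 → NEW=0, ERR=61159452545/536870912
(2,0): OLD=1019943/8192 → NEW=0, ERR=1019943/8192
(2,1): OLD=35761661/262144 → NEW=255, ERR=-31085059/262144
(2,2): OLD=350288119/4194304 → NEW=0, ERR=350288119/4194304
(2,3): OLD=5744944703/33554432 → NEW=255, ERR=-2811435457/33554432
(2,4): OLD=13913209759/268435456 → NEW=0, ERR=13913209759/268435456
(2,5): OLD=1502908939621/8589934592 → NEW=255, ERR=-687524381339/8589934592
(2,6): OLD=15228187497747/137438953472 → NEW=0, ERR=15228187497747/137438953472
(3,0): OLD=690692695/4194304 → NEW=255, ERR=-378854825/4194304
(3,1): OLD=3350971435/33554432 → NEW=0, ERR=3350971435/33554432
(3,2): OLD=53598190209/268435456 → NEW=255, ERR=-14852851071/268435456
(3,3): OLD=120846463231/1073741824 → NEW=0, ERR=120846463231/1073741824
(3,4): OLD=27101935809111/137438953472 → NEW=255, ERR=-7944997326249/137438953472
(3,5): OLD=141519899354773/1099511627776 → NEW=255, ERR=-138855565728107/1099511627776
(3,6): OLD=2275924255886219/17592186044416 → NEW=255, ERR=-2210083185439861/17592186044416
(4,0): OLD=101199161881/536870912 → NEW=255, ERR=-35702920679/536870912
(4,1): OLD=1632893402789/8589934592 → NEW=255, ERR=-557539918171/8589934592
(4,2): OLD=23867207272971/137438953472 → NEW=255, ERR=-11179725862389/137438953472
(4,3): OLD=210321397173865/1099511627776 → NEW=255, ERR=-70054067909015/1099511627776
(4,4): OLD=1129554623617307/8796093022208 → NEW=255, ERR=-1113449097045733/8796093022208
(4,5): OLD=20543678627609643/281474976710656 → NEW=0, ERR=20543678627609643/281474976710656
(4,6): OLD=845682795087893917/4503599627370496 → NEW=255, ERR=-302735109891582563/4503599627370496
(5,0): OLD=29418568098751/137438953472 → NEW=255, ERR=-5628365036609/137438953472
(5,1): OLD=208238935065205/1099511627776 → NEW=255, ERR=-72136530017675/1099511627776
(5,2): OLD=1564595040571475/8796093022208 → NEW=255, ERR=-678408680091565/8796093022208
(5,3): OLD=11788749432750175/70368744177664 → NEW=255, ERR=-6155280332554145/70368744177664
(5,4): OLD=787572199110318277/4503599627370496 → NEW=255, ERR=-360845705869158203/4503599627370496
(5,5): OLD=7862869592641206485/36028797018963968 → NEW=255, ERR=-1324473647194605355/36028797018963968
(5,6): OLD=117870069234219860955/576460752303423488 → NEW=255, ERR=-29127422603153128485/576460752303423488
Row 0: .......
Row 1: .#..#..
Row 2: .#.#.#.
Row 3: #.#.###
Row 4: #####.#
Row 5: #######

Answer: .......
.#..#..
.#.#.#.
#.#.###
#####.#
#######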